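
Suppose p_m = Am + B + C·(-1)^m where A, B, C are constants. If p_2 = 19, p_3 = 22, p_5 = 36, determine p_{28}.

201

Write the equations: 2A + B + C = 19; 3A + B - C = 22; 5A + B - C = 36.
Subtracting the first from the second: A - 2C = 3.
Subtracting the second from the third: 2A = 14.
Solving: C = 2, A = 7, then B = 3.
Hence p_{28} = 7·28 + 3 + 2·1 = 201.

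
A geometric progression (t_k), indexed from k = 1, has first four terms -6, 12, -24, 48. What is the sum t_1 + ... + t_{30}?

2147483646

Common ratio r = -2.
t_k = (-6)·(-2)^(k-1).
S = (-6)·((-2)^30 - 1)/(-2 - 1) = (-6)·(1073741824 - 1)/(-3) = 2147483646.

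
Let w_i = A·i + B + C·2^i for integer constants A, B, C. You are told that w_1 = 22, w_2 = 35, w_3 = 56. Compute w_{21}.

8388722

The three given values yield: A + B + 2C = 22; 2A + B + 4C = 35; 3A + B + 8C = 56.
Subtracting the first from the second: A + 2C = 13.
Subtracting the second from the third: A + 4C = 21.
Solving: C = 4, A = 5, then B = 9.
So w_i = 5·i + 9 + 4·2^i; at i=21 this is 8388722.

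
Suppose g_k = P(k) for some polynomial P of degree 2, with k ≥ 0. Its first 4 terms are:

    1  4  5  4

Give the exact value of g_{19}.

1st diffs: 3, 1, -1.
2nd diffs: -2, -2 (constant).
Newton forward-difference form: g_k = 1 + 3·C(k,1) + (-2)·C(k,2).
At k = 19: k = 19, so g_{19} = 1 + 57 - 342 = -284.

-284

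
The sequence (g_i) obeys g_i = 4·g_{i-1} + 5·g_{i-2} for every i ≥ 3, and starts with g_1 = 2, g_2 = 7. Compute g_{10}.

2929687

Compute successive terms:
g_3 = 38  g_4 = 187  g_5 = 938  g_6 = 4687  g_7 = 23438  g_8 = 117187  g_9 = 585938  g_{10} = 2929687.
(Characteristic roots are 5 and -1.)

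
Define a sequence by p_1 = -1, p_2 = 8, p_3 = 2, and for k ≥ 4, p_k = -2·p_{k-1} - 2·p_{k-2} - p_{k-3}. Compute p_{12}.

Compute successive terms:
p_4 = -19, p_5 = 26, p_6 = -16, p_7 = -1, p_8 = 8, p_9 = 2, p_{10} = -19, p_{11} = 26, p_{12} = -16.

-16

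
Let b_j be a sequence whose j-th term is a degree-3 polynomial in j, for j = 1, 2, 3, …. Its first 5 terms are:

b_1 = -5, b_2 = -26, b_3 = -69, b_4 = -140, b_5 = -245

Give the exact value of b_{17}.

-6341

1st diffs: -21, -43, -71, -105.
2nd diffs: -22, -28, -34.
3rd diffs: -6, -6 (constant).
So b_j = -j^3 - 5j^2 + j.
Evaluating at j = 17 gives b_{17} = -6341.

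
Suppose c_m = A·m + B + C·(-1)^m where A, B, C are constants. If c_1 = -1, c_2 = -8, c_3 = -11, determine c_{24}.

At m = 1, 2, 3: A + B - C = -1; 2A + B + C = -8; 3A + B - C = -11.
Subtracting the first from the second: A + 2C = -7.
Subtracting the second from the third: A - 2C = -3.
Solving: C = -1, A = -5, then B = 3.
So c_m = -5·m + 3 + (-1)·(-1)^m; at m=24 this is -118.

-118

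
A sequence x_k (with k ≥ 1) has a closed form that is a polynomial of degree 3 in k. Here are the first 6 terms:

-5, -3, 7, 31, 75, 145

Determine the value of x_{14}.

2361

1st diffs: 2, 10, 24, 44, 70.
2nd diffs: 8, 14, 20, 26.
3rd diffs: 6, 6, 6 (constant).
Newton forward-difference form: x_k = -5 + 2·C(k-1,1) + 8·C(k-1,2) + 6·C(k-1,3).
At k = 14: k-1 = 13, so x_{14} = -5 + 26 + 624 + 1716 = 2361.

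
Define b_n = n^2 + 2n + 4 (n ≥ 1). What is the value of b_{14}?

b_{14} = 1·14^2 + 2·14 + 4 = 228.

228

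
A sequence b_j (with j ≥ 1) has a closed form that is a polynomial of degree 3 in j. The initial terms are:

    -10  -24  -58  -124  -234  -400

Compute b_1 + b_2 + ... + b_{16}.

1st diffs: -14, -34, -66, -110, -166.
2nd diffs: -20, -32, -44, -56.
3rd diffs: -12, -12, -12 (constant).
Newton forward-difference form: b_j = -10 + (-14)·C(j-1,1) + (-20)·C(j-1,2) + (-12)·C(j-1,3).
Continuing: …, -634, -948, -1354, -1864, …, b_{16} = -7780.
Summing j = 1..16 (16 terms) gives -34880.

-34880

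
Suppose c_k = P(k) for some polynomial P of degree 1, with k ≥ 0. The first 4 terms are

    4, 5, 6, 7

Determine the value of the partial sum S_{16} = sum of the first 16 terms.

184

1st diffs: 1, 1, 1 (constant).
So c_k = k + 4.
Continuing: …, 8, 9, 10, 11, …, c_{15} = 19.
Summing k = 0..15 (16 terms) gives 184.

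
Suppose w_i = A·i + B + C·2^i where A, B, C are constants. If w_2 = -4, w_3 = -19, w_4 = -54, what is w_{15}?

-163759

Plug in i = 2, 3, 4: 2A + B + 4C = -4; 3A + B + 8C = -19; 4A + B + 16C = -54.
Subtracting the first from the second: A + 4C = -15.
Subtracting the second from the third: A + 8C = -35.
Solving: C = -5, A = 5, then B = 6.
Therefore w_{15} = 75 + 6 + (-5)·32768 = -163759.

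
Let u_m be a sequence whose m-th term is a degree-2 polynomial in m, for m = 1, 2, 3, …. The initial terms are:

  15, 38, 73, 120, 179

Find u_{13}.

1083

1st diffs: 23, 35, 47, 59.
2nd diffs: 12, 12, 12 (constant).
So u_m = 6m^2 + 5m + 4.
Evaluating at m = 13 gives u_{13} = 1083.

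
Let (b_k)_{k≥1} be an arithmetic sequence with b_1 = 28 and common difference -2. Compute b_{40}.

-50

b_k = 28 + (k - 1)·(-2).
b_{40} = 28 + 39·(-2) = -50.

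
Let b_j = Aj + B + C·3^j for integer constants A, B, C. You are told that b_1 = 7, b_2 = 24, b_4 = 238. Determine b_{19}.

3486784381

Write the equations: A + B + 3C = 7; 2A + B + 9C = 24; 4A + B + 81C = 238.
Subtracting the first from the second: A + 6C = 17.
Subtracting the second from the third: 2A + 72C = 214.
Solving: C = 3, A = -1, then B = -1.
Therefore b_{19} = -19 + (-1) + 3·1162261467 = 3486784381.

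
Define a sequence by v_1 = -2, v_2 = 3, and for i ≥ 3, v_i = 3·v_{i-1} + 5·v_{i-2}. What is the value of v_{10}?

Step forward from the initial values:
v_3 = -1, v_4 = 12, v_5 = 31, v_6 = 153, v_7 = 614, v_8 = 2607, v_9 = 10891, v_{10} = 45708.

45708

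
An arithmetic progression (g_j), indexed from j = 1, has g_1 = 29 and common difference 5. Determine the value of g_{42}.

g_j = 29 + (j - 1)·5.
g_{42} = 29 + 41·5 = 234.

234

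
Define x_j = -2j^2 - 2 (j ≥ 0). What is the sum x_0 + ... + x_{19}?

Over j = 0..19: Σj = 190, Σj² = 2470.
Total = (-2)·2470 + (-2)·20 = -4980.

-4980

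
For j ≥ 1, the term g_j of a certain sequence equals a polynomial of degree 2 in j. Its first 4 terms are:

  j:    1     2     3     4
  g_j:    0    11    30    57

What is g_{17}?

1st diffs: 11, 19, 27.
2nd diffs: 8, 8 (constant).
So g_j = 4j^2 - j - 3.
Evaluating at j = 17 gives g_{17} = 1136.

1136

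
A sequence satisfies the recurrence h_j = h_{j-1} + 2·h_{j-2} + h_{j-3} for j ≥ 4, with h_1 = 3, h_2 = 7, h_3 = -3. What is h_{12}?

3827

Iterate the recurrence:
h_4 = 14  h_5 = 15  h_6 = 40  h_7 = 84  h_8 = 179  h_9 = 387  h_{10} = 829  h_{11} = 1782  h_{12} = 3827.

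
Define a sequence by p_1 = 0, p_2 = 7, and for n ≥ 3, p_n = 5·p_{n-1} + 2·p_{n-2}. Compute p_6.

5453

Step forward from the initial values:
p_3 = 35  p_4 = 189  p_5 = 1015  p_6 = 5453.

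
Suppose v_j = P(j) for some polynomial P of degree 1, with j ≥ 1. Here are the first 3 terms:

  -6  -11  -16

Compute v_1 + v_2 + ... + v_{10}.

1st diffs: -5, -5 (constant).
So v_j = -5j - 1.
Continuing: …, -21, -26, -31, -36, …, v_{10} = -51.
Summing j = 1..10 (10 terms) gives -285.

-285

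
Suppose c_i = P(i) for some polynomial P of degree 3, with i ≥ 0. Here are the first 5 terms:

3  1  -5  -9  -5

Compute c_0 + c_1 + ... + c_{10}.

1st diffs: -2, -6, -4, 4.
2nd diffs: -4, 2, 8.
3rd diffs: 6, 6 (constant).
Newton forward-difference form: c_i = 3 + (-2)·C(i,1) + (-4)·C(i,2) + 6·C(i,3).
Continuing: …, 13, 51, 115, 211, …, c_{10} = 523.
Summing i = 0..10 (11 terms) gives 1243.

1243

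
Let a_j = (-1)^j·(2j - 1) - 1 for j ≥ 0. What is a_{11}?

-22

(-1)^11 = -1; 2j - 1 at j=11 is 21; so a_{11} = -22.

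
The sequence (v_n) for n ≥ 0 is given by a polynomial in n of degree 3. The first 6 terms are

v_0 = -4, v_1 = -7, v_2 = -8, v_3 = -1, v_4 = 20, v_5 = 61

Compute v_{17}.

1st diffs: -3, -1, 7, 21, 41.
2nd diffs: 2, 8, 14, 20.
3rd diffs: 6, 6, 6 (constant).
So v_n = n^3 - 2n^2 - 2n - 4.
Evaluating at n = 17 gives v_{17} = 4297.

4297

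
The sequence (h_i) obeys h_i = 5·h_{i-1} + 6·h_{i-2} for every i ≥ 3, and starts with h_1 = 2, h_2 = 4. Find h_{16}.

403015701064

Compute successive terms:
h_3 = 32, h_4 = 184, h_5 = 1112, …, h_{13} = 1865813432, h_{14} = 11194880584, h_{15} = 67169283512, h_{16} = 403015701064.
(Characteristic roots are 6 and -1.)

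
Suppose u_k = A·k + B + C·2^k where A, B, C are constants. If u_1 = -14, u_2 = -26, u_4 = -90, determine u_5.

-172

At k = 1, 2, 4: A + B + 2C = -14; 2A + B + 4C = -26; 4A + B + 16C = -90.
Subtracting the first from the second: A + 2C = -12.
Subtracting the second from the third: 2A + 12C = -64.
Solving: C = -5, A = -2, then B = -2.
Hence u_5 = -2·5 + (-2) + (-5)·32 = -172.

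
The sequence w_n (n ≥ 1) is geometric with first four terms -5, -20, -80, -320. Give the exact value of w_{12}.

-20971520

Common ratio r = 4.
w_n = (-5)·4^(n-1).
w_{12} = (-5)·4^11 = -20971520.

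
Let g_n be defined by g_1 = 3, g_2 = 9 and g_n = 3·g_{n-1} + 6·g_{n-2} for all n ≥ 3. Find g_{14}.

487278909

g_3 = 45;  g_4 = 189;  g_5 = 837;  …;  g_{11} = 5829813;  g_{12} = 25489485;  g_{13} = 111447333;  g_{14} = 487278909.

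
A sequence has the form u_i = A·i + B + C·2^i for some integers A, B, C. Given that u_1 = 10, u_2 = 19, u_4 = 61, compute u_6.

211

Write the equations: A + B + 2C = 10; 2A + B + 4C = 19; 4A + B + 16C = 61.
Subtracting the first from the second: A + 2C = 9.
Subtracting the second from the third: 2A + 12C = 42.
Solving: C = 3, A = 3, then B = 1.
Hence u_6 = 3·6 + 1 + 3·64 = 211.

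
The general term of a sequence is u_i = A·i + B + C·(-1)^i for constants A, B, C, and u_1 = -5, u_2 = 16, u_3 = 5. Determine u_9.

Write the equations: A + B - C = -5; 2A + B + C = 16; 3A + B - C = 5.
Subtracting the first from the second: A + 2C = 21.
Subtracting the second from the third: A - 2C = -11.
Solving: C = 8, A = 5, then B = -2.
So u_i = 5·i + (-2) + 8·(-1)^i; at i=9 this is 35.

35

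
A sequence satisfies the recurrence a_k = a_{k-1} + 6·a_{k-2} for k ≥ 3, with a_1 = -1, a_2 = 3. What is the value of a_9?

1005

Iterate the recurrence:
a_3 = -3, a_4 = 15, a_5 = -3, a_6 = 87, a_7 = 69, a_8 = 591, a_9 = 1005.
(Characteristic roots are 3 and -2.)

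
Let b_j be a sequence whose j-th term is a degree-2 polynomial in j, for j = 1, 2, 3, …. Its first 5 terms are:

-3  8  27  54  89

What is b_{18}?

1272

1st diffs: 11, 19, 27, 35.
2nd diffs: 8, 8, 8 (constant).
So b_j = 4j^2 - j - 6.
Evaluating at j = 18 gives b_{18} = 1272.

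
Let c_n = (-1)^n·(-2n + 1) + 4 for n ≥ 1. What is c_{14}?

-23

(-1)^14 = 1; -2n + 1 at n=14 is -27; so c_{14} = -23.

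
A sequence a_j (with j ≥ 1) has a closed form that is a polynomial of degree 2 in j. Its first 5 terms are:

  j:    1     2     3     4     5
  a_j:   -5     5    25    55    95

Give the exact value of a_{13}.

1st diffs: 10, 20, 30, 40.
2nd diffs: 10, 10, 10 (constant).
Newton forward-difference form: a_j = -5 + 10·C(j-1,1) + 10·C(j-1,2).
At j = 13: j-1 = 12, so a_{13} = -5 + 120 + 660 = 775.

775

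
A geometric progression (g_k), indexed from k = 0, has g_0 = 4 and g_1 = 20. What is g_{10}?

39062500

Common ratio r = 5.
g_k = 4·5^(k-0).
g_{10} = 4·5^10 = 39062500.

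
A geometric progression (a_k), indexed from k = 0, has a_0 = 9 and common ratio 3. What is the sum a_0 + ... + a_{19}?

a_k = 9·3^(k-0).
S = 9·(3^20 - 1)/(3 - 1) = 9·(3486784401 - 1)/(2) = 15690529800.

15690529800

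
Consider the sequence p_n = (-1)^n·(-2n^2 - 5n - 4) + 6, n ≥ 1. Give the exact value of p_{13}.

(-1)^13 = -1; -2n^2 - 5n - 4 at n=13 is -407; so p_{13} = 413.

413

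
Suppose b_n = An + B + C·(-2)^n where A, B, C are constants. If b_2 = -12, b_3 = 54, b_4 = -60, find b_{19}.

2621550

At n = 2, 3, 4: 2A + B + 4C = -12; 3A + B - 8C = 54; 4A + B + 16C = -60.
Subtracting the first from the second: A - 12C = 66.
Subtracting the second from the third: A + 24C = -114.
Solving: C = -5, A = 6, then B = -4.
Therefore b_{19} = 114 + (-4) + (-5)·(-524288) = 2621550.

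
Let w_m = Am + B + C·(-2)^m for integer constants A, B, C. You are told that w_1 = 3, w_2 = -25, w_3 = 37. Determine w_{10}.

-5109

Plug in m = 1, 2, 3: A + B - 2C = 3; 2A + B + 4C = -25; 3A + B - 8C = 37.
Subtracting the first from the second: A + 6C = -28.
Subtracting the second from the third: A - 12C = 62.
Solving: C = -5, A = 2, then B = -9.
Hence w_{10} = 2·10 + (-9) + (-5)·1024 = -5109.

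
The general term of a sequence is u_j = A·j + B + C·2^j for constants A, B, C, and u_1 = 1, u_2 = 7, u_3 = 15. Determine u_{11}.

2087

At j = 1, 2, 3: A + B + 2C = 1; 2A + B + 4C = 7; 3A + B + 8C = 15.
Subtracting the first from the second: A + 2C = 6.
Subtracting the second from the third: A + 4C = 8.
Solving: C = 1, A = 4, then B = -5.
So u_j = 4·j + (-5) + 1·2^j; at j=11 this is 2087.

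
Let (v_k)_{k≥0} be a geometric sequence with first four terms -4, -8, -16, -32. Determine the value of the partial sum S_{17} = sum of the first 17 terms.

Common ratio r = 2.
v_k = (-4)·2^(k-0).
S = (-4)·(2^17 - 1)/(2 - 1) = (-4)·(131072 - 1)/(1) = -524284.

-524284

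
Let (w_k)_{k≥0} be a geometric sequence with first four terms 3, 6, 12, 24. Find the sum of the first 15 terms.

98301

Common ratio r = 2.
w_k = 3·2^(k-0).
S = 3·(2^15 - 1)/(2 - 1) = 3·(32768 - 1)/(1) = 98301.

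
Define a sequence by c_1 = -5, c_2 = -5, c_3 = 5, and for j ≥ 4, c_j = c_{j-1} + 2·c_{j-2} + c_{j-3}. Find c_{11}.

Step forward from the initial values:
c_4 = -10; c_5 = -5; c_6 = -20; c_7 = -40; c_8 = -85; c_9 = -185; c_{10} = -395; c_{11} = -850.

-850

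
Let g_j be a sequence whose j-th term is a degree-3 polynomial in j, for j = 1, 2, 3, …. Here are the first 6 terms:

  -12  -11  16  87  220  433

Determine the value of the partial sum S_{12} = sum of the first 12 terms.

14552

1st diffs: 1, 27, 71, 133, 213.
2nd diffs: 26, 44, 62, 80.
3rd diffs: 18, 18, 18 (constant).
So g_j = 3j^3 - 5j^2 - 5j - 5.
Continuing: …, 744, 1171, 1732, 2445, …, g_{12} = 4399.
Summing j = 1..12 (12 terms) gives 14552.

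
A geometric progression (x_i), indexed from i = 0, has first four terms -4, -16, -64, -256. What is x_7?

-65536

Common ratio r = 4.
x_i = (-4)·4^(i-0).
x_7 = (-4)·4^7 = -65536.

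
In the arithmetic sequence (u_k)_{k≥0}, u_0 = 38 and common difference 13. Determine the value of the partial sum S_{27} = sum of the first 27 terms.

5589

u_k = 38 + (k - 0)·13.
u_{26} = 376; S = 27·(38 + 376)/2 = 5589.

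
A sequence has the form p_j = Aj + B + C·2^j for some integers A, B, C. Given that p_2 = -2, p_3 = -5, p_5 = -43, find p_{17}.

Plug in j = 2, 3, 5: 2A + B + 4C = -2; 3A + B + 8C = -5; 5A + B + 32C = -43.
Subtracting the first from the second: A + 4C = -3.
Subtracting the second from the third: 2A + 24C = -38.
Solving: C = -2, A = 5, then B = -4.
Therefore p_{17} = 85 + (-4) + (-2)·131072 = -262063.

-262063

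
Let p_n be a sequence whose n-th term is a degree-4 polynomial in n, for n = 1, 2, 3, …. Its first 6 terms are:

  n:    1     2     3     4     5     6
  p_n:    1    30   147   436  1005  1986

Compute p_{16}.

80656

1st diffs: 29, 117, 289, 569, 981.
2nd diffs: 88, 172, 280, 412.
3rd diffs: 84, 108, 132.
4th diffs: 24, 24 (constant).
So p_n = n^4 + 4n^3 - 5n^2 + n.
Evaluating at n = 16 gives p_{16} = 80656.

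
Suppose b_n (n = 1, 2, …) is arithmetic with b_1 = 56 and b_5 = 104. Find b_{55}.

704

Common difference d = (104 - 56) / (5 - 1) = 12.
b_n = 56 + (n - 1)·12.
b_{55} = 56 + 54·12 = 704.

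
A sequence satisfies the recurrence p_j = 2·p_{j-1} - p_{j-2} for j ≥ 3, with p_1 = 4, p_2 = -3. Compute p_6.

Applying the relation repeatedly:
p_3 = -10; p_4 = -17; p_5 = -24; p_6 = -31.
(Characteristic roots are 1 and 1.)

-31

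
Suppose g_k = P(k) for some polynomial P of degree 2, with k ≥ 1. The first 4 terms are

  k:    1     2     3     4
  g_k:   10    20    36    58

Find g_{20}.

1st diffs: 10, 16, 22.
2nd diffs: 6, 6 (constant).
So g_k = 3k^2 + k + 6.
Evaluating at k = 20 gives g_{20} = 1226.

1226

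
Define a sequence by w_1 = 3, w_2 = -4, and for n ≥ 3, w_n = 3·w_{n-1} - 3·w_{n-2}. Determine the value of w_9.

w_3 = -21; w_4 = -51; w_5 = -90; w_6 = -117; w_7 = -81; w_8 = 108; w_9 = 567.

567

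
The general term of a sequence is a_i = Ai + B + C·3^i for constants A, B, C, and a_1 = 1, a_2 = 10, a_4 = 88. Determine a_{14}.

At i = 1, 2, 4: A + B + 3C = 1; 2A + B + 9C = 10; 4A + B + 81C = 88.
Subtracting the first from the second: A + 6C = 9.
Subtracting the second from the third: 2A + 72C = 78.
Solving: C = 1, A = 3, then B = -5.
Hence a_{14} = 3·14 + (-5) + 1·4782969 = 4783006.

4783006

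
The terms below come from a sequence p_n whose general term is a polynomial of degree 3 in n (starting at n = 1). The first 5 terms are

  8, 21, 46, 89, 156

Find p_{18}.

5941

1st diffs: 13, 25, 43, 67.
2nd diffs: 12, 18, 24.
3rd diffs: 6, 6 (constant).
Newton forward-difference form: p_n = 8 + 13·C(n-1,1) + 12·C(n-1,2) + 6·C(n-1,3).
At n = 18: n-1 = 17, so p_{18} = 8 + 221 + 1632 + 4080 = 5941.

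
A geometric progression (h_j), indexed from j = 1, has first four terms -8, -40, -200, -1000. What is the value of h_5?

-5000

Common ratio r = 5.
h_j = (-8)·5^(j-1).
h_5 = (-8)·5^4 = -5000.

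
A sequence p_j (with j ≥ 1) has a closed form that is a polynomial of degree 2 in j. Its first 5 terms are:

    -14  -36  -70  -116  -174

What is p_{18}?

-2020

1st diffs: -22, -34, -46, -58.
2nd diffs: -12, -12, -12 (constant).
So p_j = -6j^2 - 4j - 4.
Evaluating at j = 18 gives p_{18} = -2020.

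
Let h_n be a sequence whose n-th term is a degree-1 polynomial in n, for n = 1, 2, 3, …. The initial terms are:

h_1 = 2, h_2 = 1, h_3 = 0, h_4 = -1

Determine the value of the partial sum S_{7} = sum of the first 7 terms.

1st diffs: -1, -1, -1 (constant).
So h_n = -n + 3.
Continuing: -2, -3, -4.
Summing n = 1..7 (7 terms) gives -7.

-7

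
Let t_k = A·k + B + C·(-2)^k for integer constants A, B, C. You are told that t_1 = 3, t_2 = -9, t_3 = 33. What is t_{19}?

At k = 1, 2, 3: A + B - 2C = 3; 2A + B + 4C = -9; 3A + B - 8C = 33.
Subtracting the first from the second: A + 6C = -12.
Subtracting the second from the third: A - 12C = 42.
Solving: C = -3, A = 6, then B = -9.
So t_k = 6·k + (-9) + (-3)·(-2)^k; at k=19 this is 1572969.

1572969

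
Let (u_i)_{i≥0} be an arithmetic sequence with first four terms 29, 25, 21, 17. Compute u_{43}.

-143

Common difference d = -4.
u_i = 29 + (i - 0)·(-4).
u_{43} = 29 + 43·(-4) = -143.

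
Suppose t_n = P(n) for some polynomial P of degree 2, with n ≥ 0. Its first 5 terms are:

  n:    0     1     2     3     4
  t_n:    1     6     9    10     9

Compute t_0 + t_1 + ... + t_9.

1st diffs: 5, 3, 1, -1.
2nd diffs: -2, -2, -2 (constant).
Newton forward-difference form: t_n = 1 + 5·C(n,1) + (-2)·C(n,2).
Continuing: …, 6, 1, -6, -15, …, t_9 = -26.
Summing n = 0..9 (10 terms) gives -5.

-5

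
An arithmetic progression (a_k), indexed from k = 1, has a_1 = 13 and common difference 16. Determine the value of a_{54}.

861

a_k = 13 + (k - 1)·16.
a_{54} = 13 + 53·16 = 861.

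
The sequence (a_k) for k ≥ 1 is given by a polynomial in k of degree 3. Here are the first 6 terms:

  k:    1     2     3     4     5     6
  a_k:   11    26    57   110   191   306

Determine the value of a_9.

1st diffs: 15, 31, 53, 81, 115.
2nd diffs: 16, 22, 28, 34.
3rd diffs: 6, 6, 6 (constant).
So a_k = k^3 + 2k^2 + 2k + 6.
Evaluating at k = 9 gives a_9 = 915.

915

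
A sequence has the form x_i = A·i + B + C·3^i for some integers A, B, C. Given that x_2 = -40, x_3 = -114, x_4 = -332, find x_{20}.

-13947137644

Write the equations: 2A + B + 9C = -40; 3A + B + 27C = -114; 4A + B + 81C = -332.
Subtracting the first from the second: A + 18C = -74.
Subtracting the second from the third: A + 54C = -218.
Solving: C = -4, A = -2, then B = 0.
So x_i = -2·i + 0 + (-4)·3^i; at i=20 this is -13947137644.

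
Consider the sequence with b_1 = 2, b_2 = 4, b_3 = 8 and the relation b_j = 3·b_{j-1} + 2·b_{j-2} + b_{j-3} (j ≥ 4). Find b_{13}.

3653678

Step forward from the initial values:
b_4 = 34; b_5 = 122; b_6 = 442; b_7 = 1604; b_8 = 5818; b_9 = 21104; b_{10} = 76552; b_{11} = 277682; b_{12} = 1007254; b_{13} = 3653678.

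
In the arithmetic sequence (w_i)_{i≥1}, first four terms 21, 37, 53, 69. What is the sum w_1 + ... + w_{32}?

Common difference d = 16.
w_i = 21 + (i - 1)·16.
w_{32} = 517; S = 32·(21 + 517)/2 = 8608.

8608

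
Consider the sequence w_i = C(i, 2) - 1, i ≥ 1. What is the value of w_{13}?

C(13, 2) = 78, so w_{13} = 77.

77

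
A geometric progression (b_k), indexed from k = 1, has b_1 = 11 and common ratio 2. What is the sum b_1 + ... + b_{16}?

720885

b_k = 11·2^(k-1).
S = 11·(2^16 - 1)/(2 - 1) = 11·(65536 - 1)/(1) = 720885.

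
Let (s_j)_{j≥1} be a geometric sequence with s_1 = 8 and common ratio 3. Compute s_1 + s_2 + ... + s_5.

s_j = 8·3^(j-1).
S = 8·(3^5 - 1)/(3 - 1) = 8·(243 - 1)/(2) = 968.

968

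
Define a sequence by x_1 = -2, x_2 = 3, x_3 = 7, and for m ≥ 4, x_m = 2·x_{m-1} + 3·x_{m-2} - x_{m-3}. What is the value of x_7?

587

Iterate the recurrence:
x_4 = 25; x_5 = 68; x_6 = 204; x_7 = 587.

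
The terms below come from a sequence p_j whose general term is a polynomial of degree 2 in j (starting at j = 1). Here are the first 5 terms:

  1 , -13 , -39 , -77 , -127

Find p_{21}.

-2559

1st diffs: -14, -26, -38, -50.
2nd diffs: -12, -12, -12 (constant).
So p_j = -6j^2 + 4j + 3.
Evaluating at j = 21 gives p_{21} = -2559.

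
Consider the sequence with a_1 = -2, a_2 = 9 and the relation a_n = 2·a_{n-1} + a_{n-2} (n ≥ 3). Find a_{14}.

Iterate the recurrence:
a_3 = 16;  a_4 = 41;  a_5 = 98;  …;  a_{11} = 19432;  a_{12} = 46913;  a_{13} = 113258;  a_{14} = 273429.

273429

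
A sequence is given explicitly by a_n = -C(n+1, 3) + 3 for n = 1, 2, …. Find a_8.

-81

C(9, 3) = 84, so a_8 = -81.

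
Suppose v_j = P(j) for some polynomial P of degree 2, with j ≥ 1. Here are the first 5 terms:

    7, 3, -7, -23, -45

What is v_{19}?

1st diffs: -4, -10, -16, -22.
2nd diffs: -6, -6, -6 (constant).
Newton forward-difference form: v_j = 7 + (-4)·C(j-1,1) + (-6)·C(j-1,2).
At j = 19: j-1 = 18, so v_{19} = 7 - 72 - 918 = -983.

-983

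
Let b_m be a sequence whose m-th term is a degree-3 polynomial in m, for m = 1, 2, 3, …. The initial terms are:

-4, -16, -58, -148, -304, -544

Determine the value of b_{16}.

-11524

1st diffs: -12, -42, -90, -156, -240.
2nd diffs: -30, -48, -66, -84.
3rd diffs: -18, -18, -18 (constant).
Newton forward-difference form: b_m = -4 + (-12)·C(m-1,1) + (-30)·C(m-1,2) + (-18)·C(m-1,3).
At m = 16: m-1 = 15, so b_{16} = -4 - 180 - 3150 - 8190 = -11524.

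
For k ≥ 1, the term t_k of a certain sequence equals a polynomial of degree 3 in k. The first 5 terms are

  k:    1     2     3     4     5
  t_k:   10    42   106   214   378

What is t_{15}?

1st diffs: 32, 64, 108, 164.
2nd diffs: 32, 44, 56.
3rd diffs: 12, 12 (constant).
Newton forward-difference form: t_k = 10 + 32·C(k-1,1) + 32·C(k-1,2) + 12·C(k-1,3).
At k = 15: k-1 = 14, so t_{15} = 10 + 448 + 2912 + 4368 = 7738.

7738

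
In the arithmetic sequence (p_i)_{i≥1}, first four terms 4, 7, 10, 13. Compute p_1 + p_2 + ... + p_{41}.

2624

Common difference d = 3.
p_i = 4 + (i - 1)·3.
p_{41} = 124; S = 41·(4 + 124)/2 = 2624.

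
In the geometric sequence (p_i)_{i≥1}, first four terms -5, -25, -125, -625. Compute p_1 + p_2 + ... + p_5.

Common ratio r = 5.
p_i = (-5)·5^(i-1).
S = (-5)·(5^5 - 1)/(5 - 1) = (-5)·(3125 - 1)/(4) = -3905.

-3905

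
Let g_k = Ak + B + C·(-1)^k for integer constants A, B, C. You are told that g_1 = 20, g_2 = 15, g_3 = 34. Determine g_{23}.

174

Plug in k = 1, 2, 3: A + B - C = 20; 2A + B + C = 15; 3A + B - C = 34.
Subtracting the first from the second: A + 2C = -5.
Subtracting the second from the third: A - 2C = 19.
Solving: C = -6, A = 7, then B = 7.
Hence g_{23} = 7·23 + 7 + (-6)·(-1) = 174.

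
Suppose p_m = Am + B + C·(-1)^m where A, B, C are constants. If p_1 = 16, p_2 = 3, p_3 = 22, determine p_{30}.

87

Plug in m = 1, 2, 3: A + B - C = 16; 2A + B + C = 3; 3A + B - C = 22.
Subtracting the first from the second: A + 2C = -13.
Subtracting the second from the third: A - 2C = 19.
Solving: C = -8, A = 3, then B = 5.
So p_m = 3·m + 5 + (-8)·(-1)^m; at m=30 this is 87.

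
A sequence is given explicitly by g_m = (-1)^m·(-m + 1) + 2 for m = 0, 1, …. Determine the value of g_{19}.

(-1)^19 = -1; -m + 1 at m=19 is -18; so g_{19} = 20.

20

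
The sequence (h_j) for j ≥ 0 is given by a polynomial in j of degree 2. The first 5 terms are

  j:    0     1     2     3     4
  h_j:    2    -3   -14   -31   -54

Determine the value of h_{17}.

1st diffs: -5, -11, -17, -23.
2nd diffs: -6, -6, -6 (constant).
Newton forward-difference form: h_j = 2 + (-5)·C(j,1) + (-6)·C(j,2).
At j = 17: j = 17, so h_{17} = 2 - 85 - 816 = -899.

-899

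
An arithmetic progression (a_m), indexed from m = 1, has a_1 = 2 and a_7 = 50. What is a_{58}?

Common difference d = (50 - 2) / (7 - 1) = 8.
a_m = 2 + (m - 1)·8.
a_{58} = 2 + 57·8 = 458.

458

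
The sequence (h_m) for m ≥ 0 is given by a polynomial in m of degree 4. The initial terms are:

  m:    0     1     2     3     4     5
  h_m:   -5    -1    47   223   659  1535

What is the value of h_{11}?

32159

1st diffs: 4, 48, 176, 436, 876.
2nd diffs: 44, 128, 260, 440.
3rd diffs: 84, 132, 180.
4th diffs: 48, 48 (constant).
So h_m = 2m^4 + 2m^3 + 2m^2 - 2m - 5.
Evaluating at m = 11 gives h_{11} = 32159.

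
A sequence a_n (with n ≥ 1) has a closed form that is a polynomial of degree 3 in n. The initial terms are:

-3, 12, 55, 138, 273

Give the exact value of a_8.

1110

1st diffs: 15, 43, 83, 135.
2nd diffs: 28, 40, 52.
3rd diffs: 12, 12 (constant).
So a_n = 2n^3 + 2n^2 - 5n - 2.
Evaluating at n = 8 gives a_8 = 1110.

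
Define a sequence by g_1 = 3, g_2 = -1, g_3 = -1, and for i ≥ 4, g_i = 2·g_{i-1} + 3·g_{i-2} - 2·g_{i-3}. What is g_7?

-201

Step forward from the initial values:
g_4 = -11; g_5 = -23; g_6 = -77; g_7 = -201.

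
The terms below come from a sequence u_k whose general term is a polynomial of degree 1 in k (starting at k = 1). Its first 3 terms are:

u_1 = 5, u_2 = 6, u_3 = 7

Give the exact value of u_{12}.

1st diffs: 1, 1 (constant).
So u_k = k + 4.
Evaluating at k = 12 gives u_{12} = 16.

16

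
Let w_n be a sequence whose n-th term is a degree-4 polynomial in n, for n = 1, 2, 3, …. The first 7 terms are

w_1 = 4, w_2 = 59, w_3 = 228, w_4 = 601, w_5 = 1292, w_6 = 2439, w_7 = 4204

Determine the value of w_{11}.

1st diffs: 55, 169, 373, 691, 1147, 1765.
2nd diffs: 114, 204, 318, 456, 618.
3rd diffs: 90, 114, 138, 162.
4th diffs: 24, 24, 24 (constant).
Newton forward-difference form: w_n = 4 + 55·C(n-1,1) + 114·C(n-1,2) + 90·C(n-1,3) + 24·C(n-1,4).
At n = 11: n-1 = 10, so w_{11} = 4 + 550 + 5130 + 10800 + 5040 = 21524.

21524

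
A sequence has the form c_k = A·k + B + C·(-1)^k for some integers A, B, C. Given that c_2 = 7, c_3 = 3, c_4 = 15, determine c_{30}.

Write the equations: 2A + B + C = 7; 3A + B - C = 3; 4A + B + C = 15.
Subtracting the first from the second: A - 2C = -4.
Subtracting the second from the third: A + 2C = 12.
Solving: C = 4, A = 4, then B = -5.
Therefore c_{30} = 120 + (-5) + 4·1 = 119.

119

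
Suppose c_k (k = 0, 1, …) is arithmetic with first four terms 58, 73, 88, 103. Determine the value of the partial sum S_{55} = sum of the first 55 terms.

25465

Common difference d = 15.
c_k = 58 + (k - 0)·15.
c_{54} = 868; S = 55·(58 + 868)/2 = 25465.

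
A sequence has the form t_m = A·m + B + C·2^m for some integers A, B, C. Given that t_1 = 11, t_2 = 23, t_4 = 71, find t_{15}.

98393

Plug in m = 1, 2, 4: A + B + 2C = 11; 2A + B + 4C = 23; 4A + B + 16C = 71.
Subtracting the first from the second: A + 2C = 12.
Subtracting the second from the third: 2A + 12C = 48.
Solving: C = 3, A = 6, then B = -1.
Therefore t_{15} = 90 + (-1) + 3·32768 = 98393.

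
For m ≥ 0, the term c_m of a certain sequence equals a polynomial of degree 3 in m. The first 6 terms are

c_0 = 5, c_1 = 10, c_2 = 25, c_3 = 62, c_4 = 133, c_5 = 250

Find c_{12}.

3365

1st diffs: 5, 15, 37, 71, 117.
2nd diffs: 10, 22, 34, 46.
3rd diffs: 12, 12, 12 (constant).
Newton forward-difference form: c_m = 5 + 5·C(m,1) + 10·C(m,2) + 12·C(m,3).
At m = 12: m = 12, so c_{12} = 5 + 60 + 660 + 2640 = 3365.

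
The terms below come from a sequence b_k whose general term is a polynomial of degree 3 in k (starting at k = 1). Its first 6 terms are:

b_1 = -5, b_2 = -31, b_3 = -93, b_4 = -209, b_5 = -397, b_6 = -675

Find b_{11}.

1st diffs: -26, -62, -116, -188, -278.
2nd diffs: -36, -54, -72, -90.
3rd diffs: -18, -18, -18 (constant).
Newton forward-difference form: b_k = -5 + (-26)·C(k-1,1) + (-36)·C(k-1,2) + (-18)·C(k-1,3).
At k = 11: k-1 = 10, so b_{11} = -5 - 260 - 1620 - 2160 = -4045.

-4045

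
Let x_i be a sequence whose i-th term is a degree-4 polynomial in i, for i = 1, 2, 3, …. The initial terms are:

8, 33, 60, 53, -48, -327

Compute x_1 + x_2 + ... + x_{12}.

1st diffs: 25, 27, -7, -101, -279.
2nd diffs: 2, -34, -94, -178.
3rd diffs: -36, -60, -84.
4th diffs: -24, -24 (constant).
Newton forward-difference form: x_i = 8 + 25·C(i-1,1) + 2·C(i-1,2) + (-36)·C(i-1,3) + (-24)·C(i-1,4).
Continuing: …, -892, -1875, -3432, -5743, …, x_{12} = -13467.
Summing i = 1..12 (12 terms) gives -34642.

-34642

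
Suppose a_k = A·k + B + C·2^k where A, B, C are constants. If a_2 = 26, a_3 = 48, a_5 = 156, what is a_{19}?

Write the equations: 2A + B + 4C = 26; 3A + B + 8C = 48; 5A + B + 32C = 156.
Subtracting the first from the second: A + 4C = 22.
Subtracting the second from the third: 2A + 24C = 108.
Solving: C = 4, A = 6, then B = -2.
Therefore a_{19} = 114 + (-2) + 4·524288 = 2097264.

2097264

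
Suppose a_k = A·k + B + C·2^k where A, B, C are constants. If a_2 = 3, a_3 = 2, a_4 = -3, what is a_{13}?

At k = 2, 3, 4: 2A + B + 4C = 3; 3A + B + 8C = 2; 4A + B + 16C = -3.
Subtracting the first from the second: A + 4C = -1.
Subtracting the second from the third: A + 8C = -5.
Solving: C = -1, A = 3, then B = 1.
Therefore a_{13} = 39 + 1 + (-1)·8192 = -8152.

-8152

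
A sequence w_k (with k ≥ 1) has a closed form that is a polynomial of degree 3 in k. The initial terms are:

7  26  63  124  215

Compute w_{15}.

1st diffs: 19, 37, 61, 91.
2nd diffs: 18, 24, 30.
3rd diffs: 6, 6 (constant).
Newton forward-difference form: w_k = 7 + 19·C(k-1,1) + 18·C(k-1,2) + 6·C(k-1,3).
At k = 15: k-1 = 14, so w_{15} = 7 + 266 + 1638 + 2184 = 4095.

4095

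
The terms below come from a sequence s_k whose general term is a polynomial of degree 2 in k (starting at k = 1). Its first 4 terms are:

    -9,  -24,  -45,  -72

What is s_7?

1st diffs: -15, -21, -27.
2nd diffs: -6, -6 (constant).
So s_k = -3k^2 - 6k.
Evaluating at k = 7 gives s_7 = -189.

-189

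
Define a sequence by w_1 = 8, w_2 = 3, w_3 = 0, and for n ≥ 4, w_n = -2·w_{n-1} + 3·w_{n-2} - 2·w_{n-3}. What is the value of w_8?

Applying the relation repeatedly:
w_4 = -7; w_5 = 8; w_6 = -37; w_7 = 112; w_8 = -351.

-351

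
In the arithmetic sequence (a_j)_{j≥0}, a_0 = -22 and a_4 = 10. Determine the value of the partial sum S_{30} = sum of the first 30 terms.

Common difference d = (10 - (-22)) / (4 - 0) = 8.
a_j = -22 + (j - 0)·8.
a_{29} = 210; S = 30·(-22 + 210)/2 = 2820.

2820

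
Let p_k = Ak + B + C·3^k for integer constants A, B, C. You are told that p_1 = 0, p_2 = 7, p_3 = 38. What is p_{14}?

Write the equations: A + B + 3C = 0; 2A + B + 9C = 7; 3A + B + 27C = 38.
Subtracting the first from the second: A + 6C = 7.
Subtracting the second from the third: A + 18C = 31.
Solving: C = 2, A = -5, then B = -1.
Therefore p_{14} = -70 + (-1) + 2·4782969 = 9565867.

9565867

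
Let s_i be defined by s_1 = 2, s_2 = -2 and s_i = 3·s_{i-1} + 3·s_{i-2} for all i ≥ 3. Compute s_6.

s_3 = 0;  s_4 = -6;  s_5 = -18;  s_6 = -72.

-72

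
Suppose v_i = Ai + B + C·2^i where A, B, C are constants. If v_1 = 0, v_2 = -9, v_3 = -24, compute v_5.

Write the equations: A + B + 2C = 0; 2A + B + 4C = -9; 3A + B + 8C = -24.
Subtracting the first from the second: A + 2C = -9.
Subtracting the second from the third: A + 4C = -15.
Solving: C = -3, A = -3, then B = 9.
So v_i = -3·i + 9 + (-3)·2^i; at i=5 this is -102.

-102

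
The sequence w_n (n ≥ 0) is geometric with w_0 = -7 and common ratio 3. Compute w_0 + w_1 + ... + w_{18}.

w_n = (-7)·3^(n-0).
S = (-7)·(3^19 - 1)/(3 - 1) = (-7)·(1162261467 - 1)/(2) = -4067915131.

-4067915131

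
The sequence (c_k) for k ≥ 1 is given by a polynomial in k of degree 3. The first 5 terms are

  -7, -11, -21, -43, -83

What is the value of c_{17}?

-4151

1st diffs: -4, -10, -22, -40.
2nd diffs: -6, -12, -18.
3rd diffs: -6, -6 (constant).
Newton forward-difference form: c_k = -7 + (-4)·C(k-1,1) + (-6)·C(k-1,2) + (-6)·C(k-1,3).
At k = 17: k-1 = 16, so c_{17} = -7 - 64 - 720 - 3360 = -4151.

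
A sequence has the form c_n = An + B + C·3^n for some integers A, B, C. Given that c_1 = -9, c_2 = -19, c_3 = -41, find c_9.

-19721

Write the equations: A + B + 3C = -9; 2A + B + 9C = -19; 3A + B + 27C = -41.
Subtracting the first from the second: A + 6C = -10.
Subtracting the second from the third: A + 18C = -22.
Solving: C = -1, A = -4, then B = -2.
So c_n = -4·n + (-2) + (-1)·3^n; at n=9 this is -19721.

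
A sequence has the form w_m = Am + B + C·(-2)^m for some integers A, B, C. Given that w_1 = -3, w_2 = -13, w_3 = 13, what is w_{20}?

-2097121

The three given values yield: A + B - 2C = -3; 2A + B + 4C = -13; 3A + B - 8C = 13.
Subtracting the first from the second: A + 6C = -10.
Subtracting the second from the third: A - 12C = 26.
Solving: C = -2, A = 2, then B = -9.
So w_m = 2·m + (-9) + (-2)·(-2)^m; at m=20 this is -2097121.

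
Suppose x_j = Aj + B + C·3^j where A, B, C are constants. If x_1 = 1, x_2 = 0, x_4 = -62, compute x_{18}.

-387420400

Plug in j = 1, 2, 4: A + B + 3C = 1; 2A + B + 9C = 0; 4A + B + 81C = -62.
Subtracting the first from the second: A + 6C = -1.
Subtracting the second from the third: 2A + 72C = -62.
Solving: C = -1, A = 5, then B = -1.
Hence x_{18} = 5·18 + (-1) + (-1)·387420489 = -387420400.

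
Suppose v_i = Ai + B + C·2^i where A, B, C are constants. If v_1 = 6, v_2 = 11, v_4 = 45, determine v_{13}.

24564

Plug in i = 1, 2, 4: A + B + 2C = 6; 2A + B + 4C = 11; 4A + B + 16C = 45.
Subtracting the first from the second: A + 2C = 5.
Subtracting the second from the third: 2A + 12C = 34.
Solving: C = 3, A = -1, then B = 1.
Therefore v_{13} = -13 + 1 + 3·8192 = 24564.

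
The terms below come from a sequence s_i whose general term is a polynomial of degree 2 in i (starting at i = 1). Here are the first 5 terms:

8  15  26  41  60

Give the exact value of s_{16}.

1st diffs: 7, 11, 15, 19.
2nd diffs: 4, 4, 4 (constant).
Newton forward-difference form: s_i = 8 + 7·C(i-1,1) + 4·C(i-1,2).
At i = 16: i-1 = 15, so s_{16} = 8 + 105 + 420 = 533.

533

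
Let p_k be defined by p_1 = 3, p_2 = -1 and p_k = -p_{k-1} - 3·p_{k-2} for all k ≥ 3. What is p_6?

-46

Compute successive terms:
p_3 = -8  p_4 = 11  p_5 = 13  p_6 = -46.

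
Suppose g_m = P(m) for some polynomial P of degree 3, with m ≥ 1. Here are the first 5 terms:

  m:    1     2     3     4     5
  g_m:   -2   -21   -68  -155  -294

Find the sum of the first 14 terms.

1st diffs: -19, -47, -87, -139.
2nd diffs: -28, -40, -52.
3rd diffs: -12, -12 (constant).
Newton forward-difference form: g_m = -2 + (-19)·C(m-1,1) + (-28)·C(m-1,2) + (-12)·C(m-1,3).
Continuing: …, -497, -776, -1143, -1610, …, g_{14} = -5865.
Summing m = 1..14 (14 terms) gives -23961.

-23961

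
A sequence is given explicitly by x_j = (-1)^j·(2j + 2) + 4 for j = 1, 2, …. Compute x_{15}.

-28

(-1)^15 = -1; 2j + 2 at j=15 is 32; so x_{15} = -28.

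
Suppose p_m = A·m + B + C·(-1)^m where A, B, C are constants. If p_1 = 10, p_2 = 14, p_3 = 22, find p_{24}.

146

The three given values yield: A + B - C = 10; 2A + B + C = 14; 3A + B - C = 22.
Subtracting the first from the second: A + 2C = 4.
Subtracting the second from the third: A - 2C = 8.
Solving: C = -1, A = 6, then B = 3.
Therefore p_{24} = 144 + 3 + (-1)·1 = 146.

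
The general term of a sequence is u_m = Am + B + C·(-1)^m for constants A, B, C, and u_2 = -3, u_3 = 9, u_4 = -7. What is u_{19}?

At m = 2, 3, 4: 2A + B + C = -3; 3A + B - C = 9; 4A + B + C = -7.
Subtracting the first from the second: A - 2C = 12.
Subtracting the second from the third: A + 2C = -16.
Solving: C = -7, A = -2, then B = 8.
So u_m = -2·m + 8 + (-7)·(-1)^m; at m=19 this is -23.

-23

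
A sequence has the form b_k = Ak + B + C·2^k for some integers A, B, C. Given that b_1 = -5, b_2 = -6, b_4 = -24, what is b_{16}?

The three given values yield: A + B + 2C = -5; 2A + B + 4C = -6; 4A + B + 16C = -24.
Subtracting the first from the second: A + 2C = -1.
Subtracting the second from the third: 2A + 12C = -18.
Solving: C = -2, A = 3, then B = -4.
Therefore b_{16} = 48 + (-4) + (-2)·65536 = -131028.

-131028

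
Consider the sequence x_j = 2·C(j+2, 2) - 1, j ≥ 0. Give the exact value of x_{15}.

C(17, 2) = 136, so x_{15} = 271.

271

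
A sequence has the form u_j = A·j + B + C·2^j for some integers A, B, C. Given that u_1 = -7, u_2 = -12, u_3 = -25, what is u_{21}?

Plug in j = 1, 2, 3: A + B + 2C = -7; 2A + B + 4C = -12; 3A + B + 8C = -25.
Subtracting the first from the second: A + 2C = -5.
Subtracting the second from the third: A + 4C = -13.
Solving: C = -4, A = 3, then B = -2.
Therefore u_{21} = 63 + (-2) + (-4)·2097152 = -8388547.

-8388547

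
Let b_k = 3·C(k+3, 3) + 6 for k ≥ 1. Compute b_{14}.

2046

C(17, 3) = 680, so b_{14} = 2046.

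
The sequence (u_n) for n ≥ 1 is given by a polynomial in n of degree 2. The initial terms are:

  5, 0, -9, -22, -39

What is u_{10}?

-184

1st diffs: -5, -9, -13, -17.
2nd diffs: -4, -4, -4 (constant).
Newton forward-difference form: u_n = 5 + (-5)·C(n-1,1) + (-4)·C(n-1,2).
At n = 10: n-1 = 9, so u_{10} = 5 - 45 - 144 = -184.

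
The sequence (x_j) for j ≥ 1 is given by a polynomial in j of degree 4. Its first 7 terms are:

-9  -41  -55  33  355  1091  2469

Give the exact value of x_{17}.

1st diffs: -32, -14, 88, 322, 736, 1378.
2nd diffs: 18, 102, 234, 414, 642.
3rd diffs: 84, 132, 180, 228.
4th diffs: 48, 48, 48 (constant).
So x_j = 2j^4 - 6j^3 - 5j^2 - 5j + 5.
Evaluating at j = 17 gives x_{17} = 136039.

136039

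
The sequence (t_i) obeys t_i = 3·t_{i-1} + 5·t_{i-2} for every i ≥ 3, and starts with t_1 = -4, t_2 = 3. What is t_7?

Iterate the recurrence:
t_3 = -11;  t_4 = -18;  t_5 = -109;  t_6 = -417;  t_7 = -1796.

-1796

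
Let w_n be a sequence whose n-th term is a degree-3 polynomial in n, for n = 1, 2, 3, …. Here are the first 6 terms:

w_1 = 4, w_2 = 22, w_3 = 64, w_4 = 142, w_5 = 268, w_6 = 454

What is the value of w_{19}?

1st diffs: 18, 42, 78, 126, 186.
2nd diffs: 24, 36, 48, 60.
3rd diffs: 12, 12, 12 (constant).
Newton forward-difference form: w_n = 4 + 18·C(n-1,1) + 24·C(n-1,2) + 12·C(n-1,3).
At n = 19: n-1 = 18, so w_{19} = 4 + 324 + 3672 + 9792 = 13792.

13792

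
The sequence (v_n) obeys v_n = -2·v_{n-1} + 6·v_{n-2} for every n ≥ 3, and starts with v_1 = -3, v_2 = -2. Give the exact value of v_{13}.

v_3 = -14, v_4 = 16, v_5 = -116, …, v_{10} = 62944, v_{11} = -230624, v_{12} = 838912, v_{13} = -3061568.

-3061568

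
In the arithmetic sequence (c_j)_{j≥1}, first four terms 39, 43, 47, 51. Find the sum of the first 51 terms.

7089

Common difference d = 4.
c_j = 39 + (j - 1)·4.
c_{51} = 239; S = 51·(39 + 239)/2 = 7089.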